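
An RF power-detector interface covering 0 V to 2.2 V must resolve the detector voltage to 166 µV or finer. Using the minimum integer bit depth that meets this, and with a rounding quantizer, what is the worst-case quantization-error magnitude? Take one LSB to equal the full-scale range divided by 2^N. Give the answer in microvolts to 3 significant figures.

67.1 µV

Span = 2.2 V.
Levels needed ≥ 2.2/166 µV = 13250. 2^14 = 16384 suffices, so N_min = 14.
LSB = 2.2 V ÷ 2^14 = 2.2/16384 V = 134.28 µV.
|e|_max = LSB/2 = 67.1 µV.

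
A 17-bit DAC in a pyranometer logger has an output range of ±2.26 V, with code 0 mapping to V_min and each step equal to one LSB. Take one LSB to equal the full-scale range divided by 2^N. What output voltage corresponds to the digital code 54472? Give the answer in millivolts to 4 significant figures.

-381.5 mV

Range = 2.26 − (-2.26) = 4.52 V. LSB = 4.52 V / 2^17.
V_out = -2.26 + 54472 × (4.52/131072) V
      = -2.26 V + 1.87846 V = -0.381541 V.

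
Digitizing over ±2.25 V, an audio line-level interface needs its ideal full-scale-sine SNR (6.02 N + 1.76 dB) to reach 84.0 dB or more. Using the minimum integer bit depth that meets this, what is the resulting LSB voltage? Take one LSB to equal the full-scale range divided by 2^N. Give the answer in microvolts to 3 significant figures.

275 µV

Range = 2.25 − (-2.25) = 4.5 V.
N ≥ (84.0 − 1.76)/6.02 = 13.661 → N_min = 14.
One LSB is 4.5 V / 16384 = 275 µV.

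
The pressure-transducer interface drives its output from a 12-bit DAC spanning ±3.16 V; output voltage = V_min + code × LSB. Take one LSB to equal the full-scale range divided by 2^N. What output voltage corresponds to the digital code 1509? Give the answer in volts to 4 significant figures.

Full-scale range = 3.16 V − (-3.16 V) = 6.32 V. LSB = 6.32 V / 2^12.
V_out = -3.16 + 1509 × (6.32/4096) V
      = -3.16 + 2.32834 = -0.831660 V.

-0.8317 V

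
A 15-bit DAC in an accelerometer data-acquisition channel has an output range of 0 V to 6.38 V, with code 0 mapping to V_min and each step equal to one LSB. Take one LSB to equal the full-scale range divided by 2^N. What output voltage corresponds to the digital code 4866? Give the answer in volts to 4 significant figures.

Full-scale range = 6.38 V. LSB = 6.38 V / 2^15.
V_out = V_min + code × LSB = 0 V + 4866 × 6.38 V / 32768
      = 0 + 0.947421 = 0.947421 V.

0.9474 V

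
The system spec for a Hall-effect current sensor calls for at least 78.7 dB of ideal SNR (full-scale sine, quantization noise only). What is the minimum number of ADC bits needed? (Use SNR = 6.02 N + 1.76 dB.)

Required N = ⌈(78.7 − 1.76)/6.02⌉ = ⌈12.781⌉ = 13.

13 bits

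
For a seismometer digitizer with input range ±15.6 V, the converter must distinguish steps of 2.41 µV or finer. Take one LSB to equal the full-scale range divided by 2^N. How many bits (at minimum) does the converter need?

24 bits

Range = 15.6 − (-15.6) = 31.2 V.
31.2 V / 2.41 µV = 1.295e7. Since 2^23 = 8388608 and 2^24 = 16777216, N = 24.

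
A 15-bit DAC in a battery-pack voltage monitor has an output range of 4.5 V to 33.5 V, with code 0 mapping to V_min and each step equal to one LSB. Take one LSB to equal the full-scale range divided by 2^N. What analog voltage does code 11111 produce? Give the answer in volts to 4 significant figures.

Span: 33.5 V − (4.5 V) = 29 V. LSB = 29 V / 2^15.
V_out = V_min + code × LSB = 4.5 V + 11111 × 29 V / 32768
      = 4.5 V + 9.83334 V = 14.3333 V.

14.33 V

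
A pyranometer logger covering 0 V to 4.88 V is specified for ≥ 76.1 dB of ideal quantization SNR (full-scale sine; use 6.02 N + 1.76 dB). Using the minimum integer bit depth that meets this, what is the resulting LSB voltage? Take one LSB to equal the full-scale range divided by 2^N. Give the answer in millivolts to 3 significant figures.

0.596 mV

V_FS = 4.88 V.
6.02 N + 1.76 ≥ 76.1 gives N ≥ 12.349, so the minimum integer is 13.
LSB = 4.88 V / 2^13 = 0.596 mV.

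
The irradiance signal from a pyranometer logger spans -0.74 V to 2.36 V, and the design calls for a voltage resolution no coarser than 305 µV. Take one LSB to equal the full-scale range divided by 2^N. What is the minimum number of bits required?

14 bits

Span: 2.36 V − (-0.74 V) = 3.1 V.
3.1 V / 305 µV = 10160. Since 2^13 = 8192 and 2^14 = 16384, N = 14.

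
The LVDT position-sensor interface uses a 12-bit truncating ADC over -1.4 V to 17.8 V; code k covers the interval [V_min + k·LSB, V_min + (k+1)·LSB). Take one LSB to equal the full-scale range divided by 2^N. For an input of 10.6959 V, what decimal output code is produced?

Full-scale range = 17.8 V − (-1.4 V) = 19.2 V. LSB = 19.2 V / 2^12 ≈ 4.688 mV.
(V_in − V_min) × 2^12/range = (10.6959 − (-1.4)) × 4096/19.2 = 2580.459.
Floor → code = 2580.

2580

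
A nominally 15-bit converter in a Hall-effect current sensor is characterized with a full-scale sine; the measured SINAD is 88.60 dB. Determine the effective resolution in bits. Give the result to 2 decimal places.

14.43 bits

ENOB = (88.60 − 1.76)/6.02 = 14.4252 bits.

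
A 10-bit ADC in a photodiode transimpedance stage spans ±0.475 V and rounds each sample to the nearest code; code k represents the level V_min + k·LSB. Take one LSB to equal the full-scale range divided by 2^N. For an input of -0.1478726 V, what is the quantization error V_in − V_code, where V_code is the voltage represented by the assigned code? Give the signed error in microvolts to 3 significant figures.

Range = 0.475 − (-0.475) = 0.95 V. LSB = 0.95 V / 2^10 ≈ 0.9277 mV.
Position in LSBs: (-0.1478726 − (-0.475)) × 1024/0.95 = 352.6089; rounding gives k = 353.
V_code = -0.475 + (353/1024) × 0.95 = -0.1475097656 V.
Error = V_in − V_code = -0.1478726 − (-0.1475097656) = −363 µV.

−363 µV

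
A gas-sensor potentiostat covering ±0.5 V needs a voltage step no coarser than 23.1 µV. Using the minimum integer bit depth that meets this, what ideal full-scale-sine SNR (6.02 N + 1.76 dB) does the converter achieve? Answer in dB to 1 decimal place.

98.1 dB

Full-scale range = 0.5 V − (-0.5 V) = 1 V.
Need 2^N ≥ 1 V / 23.1 µV = 43290 → N_min = 16.
SNR = 6.02 × 16 + 1.76 = 98.08 dB.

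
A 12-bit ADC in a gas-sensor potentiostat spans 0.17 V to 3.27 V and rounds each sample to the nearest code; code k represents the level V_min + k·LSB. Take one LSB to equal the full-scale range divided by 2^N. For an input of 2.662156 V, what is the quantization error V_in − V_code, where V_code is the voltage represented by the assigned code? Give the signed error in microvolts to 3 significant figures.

Span: 3.27 V − (0.17 V) = 3.1 V. LSB = 3.1 V / 2^12 ≈ 0.7568 mV.
(2.662156 − (0.17)) / LSB = 2.492156 × 4096/3.1 = 3292.8616. Nearest integer: k = 3293.
V_code = 0.17 + (3293/4096) × 3.1 = 2.662260742 V.
V_in − V_code = 2.662156 − (2.662260742) = −105 µV.

−105 µV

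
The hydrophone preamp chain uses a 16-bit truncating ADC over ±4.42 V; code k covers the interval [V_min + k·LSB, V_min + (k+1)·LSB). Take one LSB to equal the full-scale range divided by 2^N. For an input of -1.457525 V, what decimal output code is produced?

21962

Full-scale range = 4.42 V − (-4.42 V) = 8.84 V. LSB = 8.84 V / 2^16 ≈ 134.9 µV.
V_in − V_min = -1.457525 − (-4.42) = 2.962475 V.
Divide by LSB: 2.962475 × 65536/8.84 = 21962.5296.
Truncating gives code 21962.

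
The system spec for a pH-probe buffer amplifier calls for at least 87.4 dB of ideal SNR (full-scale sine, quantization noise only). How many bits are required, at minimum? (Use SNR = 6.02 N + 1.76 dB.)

15 bits

N ≥ (87.4 − 1.76)/6.02 = 14.226 → N_min = 15.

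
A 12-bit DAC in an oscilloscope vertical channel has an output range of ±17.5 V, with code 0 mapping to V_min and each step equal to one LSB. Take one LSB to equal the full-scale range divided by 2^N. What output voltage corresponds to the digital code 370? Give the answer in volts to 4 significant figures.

-14.34 V

Full-scale range = 17.5 V − (-17.5 V) = 35 V. LSB = 35 V / 2^12.
V_out = -17.5 + 370 × (35/4096) V
      = -17.5 + 3.16162 = -14.3384 V.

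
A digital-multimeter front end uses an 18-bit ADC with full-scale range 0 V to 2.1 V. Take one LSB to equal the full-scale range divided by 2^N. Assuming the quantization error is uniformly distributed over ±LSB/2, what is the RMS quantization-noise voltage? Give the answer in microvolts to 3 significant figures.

2.31 µV

Full-scale range = 2.1 V.
Step size = 2.1/262144 V = 8.0109 µV.
V_rms = LSB/√12 = 8.0109 µV / √12 = 2.31 µV.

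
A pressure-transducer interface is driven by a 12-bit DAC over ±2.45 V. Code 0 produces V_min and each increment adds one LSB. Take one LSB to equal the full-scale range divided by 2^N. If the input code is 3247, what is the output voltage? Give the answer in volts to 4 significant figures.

1.434 V

The full-scale span is 2.45 − (-2.45) = 4.9 V. LSB = 4.9 V / 2^12.
Output = V_min + (3247/4096) × range = -2.45 + 0.792725 × 4.9 V
      = -2.45 + 3.88435 = 1.43435 V.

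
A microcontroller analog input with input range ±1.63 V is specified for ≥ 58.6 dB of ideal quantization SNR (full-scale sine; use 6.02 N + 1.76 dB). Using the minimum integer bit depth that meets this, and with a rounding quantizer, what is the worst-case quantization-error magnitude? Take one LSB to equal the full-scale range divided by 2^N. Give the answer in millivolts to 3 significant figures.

1.59 mV

Range = 1.63 − (-1.63) = 3.26 V.
6.02 N + 1.76 ≥ 58.6 gives N ≥ 9.442, so the minimum integer is 10.
LSB = 3.26 V ÷ 2^10 = 3.26/1024 V = 3.1836 mV.
|e|_max = LSB/2 = 1.59 mV.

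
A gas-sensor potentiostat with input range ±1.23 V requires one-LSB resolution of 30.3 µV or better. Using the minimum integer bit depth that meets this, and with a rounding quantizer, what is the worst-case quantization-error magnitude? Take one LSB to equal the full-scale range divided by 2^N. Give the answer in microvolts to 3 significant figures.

9.38 µV

The full-scale span is 1.23 − (-1.23) = 2.46 V.
2.46 V / 30.3 µV = 81190. Since 2^16 = 65536 and 2^17 = 131072, N = 17.
LSB = 2.46 V ÷ 2^17 = 2.46/131072 V = 18.768 µV.
Half an LSB is 9.38 µV.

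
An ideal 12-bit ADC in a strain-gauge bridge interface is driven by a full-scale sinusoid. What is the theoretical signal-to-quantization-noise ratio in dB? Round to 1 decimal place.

For an ideal N-bit converter with full-scale sine input, SNR = 6.02 N + 1.76 dB. SNR = 6.02 × 12 + 1.76 = 72.24 + 1.76 = 74.00 dB.

74.0 dB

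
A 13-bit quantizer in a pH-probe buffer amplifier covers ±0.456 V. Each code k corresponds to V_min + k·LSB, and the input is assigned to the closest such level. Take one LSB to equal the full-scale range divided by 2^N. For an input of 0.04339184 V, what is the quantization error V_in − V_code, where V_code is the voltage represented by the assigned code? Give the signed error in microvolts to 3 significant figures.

Range = 0.456 − (-0.456) = 0.912 V. LSB = 0.912 V / 2^13 ≈ 111.3 µV.
Position in LSBs: (0.04339184 − (-0.456)) × 8192/0.912 = 4485.7653; rounding gives k = 4486.
Reconstructed level: -0.456 + 4486 × 0.912/8192 V = 0.04341796875 V.
V_in − V_code = 0.04339184 − (0.04341796875) = −26.1 µV.

−26.1 µV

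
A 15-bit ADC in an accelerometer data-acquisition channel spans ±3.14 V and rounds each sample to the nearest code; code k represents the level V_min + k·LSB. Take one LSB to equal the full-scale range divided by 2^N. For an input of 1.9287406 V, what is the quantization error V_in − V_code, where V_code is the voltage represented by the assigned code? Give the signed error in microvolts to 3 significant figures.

−28.9 µV

The full-scale span is 3.14 − (-3.14) = 6.28 V. LSB = 6.28 V / 2^15 ≈ 191.7 µV.
(V_in − V_min)/LSB = (1.9287406 − (-3.14)) × 32768/6.28 = 26447.8490 → nearest code k = 26448.
V_code = V_min + k × range/2^15 = -3.14 + 26448 × 6.28/32768 = 1.9287695313 V.
V_in − V_code = 1.9287406 − (1.9287695313) = −28.9 µV.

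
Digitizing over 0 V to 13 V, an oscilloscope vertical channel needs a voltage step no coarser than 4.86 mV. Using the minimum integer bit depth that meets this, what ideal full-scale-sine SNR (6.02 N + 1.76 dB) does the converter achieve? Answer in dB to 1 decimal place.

Span = 13 V.
Required number of levels: 13/4.86 mV = 2674.9; smallest N with 2^N ≥ that is 12.
6.02(12) + 1.76 = 74.00 dB.

74.0 dB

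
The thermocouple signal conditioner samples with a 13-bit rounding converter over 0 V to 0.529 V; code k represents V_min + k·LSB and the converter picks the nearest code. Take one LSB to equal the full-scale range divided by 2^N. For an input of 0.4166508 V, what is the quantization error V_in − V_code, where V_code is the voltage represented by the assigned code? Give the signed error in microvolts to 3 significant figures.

V_FS = 0.529 V. LSB = 0.529 V / 2^13 ≈ 64.58 µV.
Position in LSBs: (0.4166508 − (0)) × 8192/0.529 = 6452.1803; rounding gives k = 6452.
Reconstructed level: 0 + 6452 × 0.529/8192 V = 0.4166391602 V.
Error = V_in − V_code = 0.4166508 − (0.4166391602) = +11.6 µV.

+11.6 µV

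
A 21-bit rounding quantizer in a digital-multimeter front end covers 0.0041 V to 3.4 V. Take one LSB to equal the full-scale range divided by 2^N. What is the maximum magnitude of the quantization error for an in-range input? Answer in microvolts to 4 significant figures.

Range = 3.4 − (0.0041) = 3.3959 V.
LSB = 3.3959 V ÷ 2^21 = 3.3959/2097152 V = 1.61929 µV.
|e|_max = LSB/2 = 0.8096 µV.

0.8096 µV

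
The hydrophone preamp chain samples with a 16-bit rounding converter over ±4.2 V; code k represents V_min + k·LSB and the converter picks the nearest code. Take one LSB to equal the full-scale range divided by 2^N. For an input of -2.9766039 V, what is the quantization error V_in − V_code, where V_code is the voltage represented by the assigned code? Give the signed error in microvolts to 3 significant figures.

Span: 4.2 V − (-4.2 V) = 8.4 V. LSB = 8.4 V / 2^16 ≈ 128.2 µV.
(V_in − V_min)/LSB = (-2.9766039 − (-4.2)) × 65536/8.4 = 9544.8199 → nearest code k = 9545.
V_code = V_min + k × range/2^16 = -4.2 + 9545 × 8.4/65536 = -2.9765808105 V.
Error = V_in − V_code = -2.9766039 − (-2.9765808105) = −23.1 µV.

−23.1 µV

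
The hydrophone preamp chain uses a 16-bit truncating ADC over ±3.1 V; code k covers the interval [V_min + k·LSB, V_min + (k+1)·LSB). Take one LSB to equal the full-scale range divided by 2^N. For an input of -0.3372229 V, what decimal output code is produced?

The full-scale span is 3.1 − (-3.1) = 6.2 V. LSB = 6.2 V / 2^16 ≈ 94.60 µV.
(V_in − V_min) × 2^16/range = (-0.3372229 − (-3.1)) × 65536/6.2 = 29203.445.
Floor → code = 29203.

29203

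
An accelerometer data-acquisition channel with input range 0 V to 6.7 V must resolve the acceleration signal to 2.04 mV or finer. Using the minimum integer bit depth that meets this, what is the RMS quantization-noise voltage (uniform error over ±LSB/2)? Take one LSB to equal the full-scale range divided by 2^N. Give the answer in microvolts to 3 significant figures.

Full-scale range = 6.7 V.
Levels needed ≥ 6.7/2.04 mV = 3284. 2^12 = 4096 suffices, so N_min = 12.
LSB = 6.7 V ÷ 2^12 = 6.7/4096 V = 1.6357 mV.
σ_q = LSB/√12 = 1.6357 mV/3.4641 = 472 µV.

472 µV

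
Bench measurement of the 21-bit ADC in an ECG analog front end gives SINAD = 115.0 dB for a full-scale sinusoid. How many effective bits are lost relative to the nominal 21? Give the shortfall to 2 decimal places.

Effective bits = (115.0 − 1.76)/6.02 = 18.8106.
Shortfall = 21 − 18.8106 = 2.1894 bits.

2.19 bits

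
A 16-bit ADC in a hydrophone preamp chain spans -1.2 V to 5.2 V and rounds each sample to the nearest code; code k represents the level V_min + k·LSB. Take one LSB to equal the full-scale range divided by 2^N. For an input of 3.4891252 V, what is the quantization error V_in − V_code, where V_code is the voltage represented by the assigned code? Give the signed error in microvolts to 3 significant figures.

Range = 5.2 − (-1.2) = 6.4 V. LSB = 6.4 V / 2^16 ≈ 97.66 µV.
(V_in − V_min)/LSB = (3.4891252 − (-1.2)) × 65536/6.4 = 48016.6420 → nearest code k = 48017.
V_code = V_min + k × range/2^16 = -1.2 + 48017 × 6.4/65536 = 3.4891601563 V.
Error = V_in − V_code = 3.4891252 − (3.4891601563) = −35.0 µV.

−35.0 µV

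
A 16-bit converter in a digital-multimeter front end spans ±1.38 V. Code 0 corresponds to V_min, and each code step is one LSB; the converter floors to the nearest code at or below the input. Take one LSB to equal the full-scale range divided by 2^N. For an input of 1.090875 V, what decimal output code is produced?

Full-scale range = 1.38 V − (-1.38 V) = 2.76 V. LSB = 2.76 V / 2^16 ≈ 42.11 µV.
V_in − V_min = 1.090875 − (-1.38) = 2.470875 V.
Divide by LSB: 2.470875 × 65536/2.76 = 58670.7478.
Truncating gives code 58670.

58670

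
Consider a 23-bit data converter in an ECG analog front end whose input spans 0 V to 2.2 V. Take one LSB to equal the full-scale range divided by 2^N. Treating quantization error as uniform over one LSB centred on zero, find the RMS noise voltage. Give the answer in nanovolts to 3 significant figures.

V_FS = 2.2 V.
Step size = 2.2/8388608 V = 262.26 nV.
σ_q = LSB/√12 = 262.26 nV/3.4641 = 75.7 nV.

75.7 nV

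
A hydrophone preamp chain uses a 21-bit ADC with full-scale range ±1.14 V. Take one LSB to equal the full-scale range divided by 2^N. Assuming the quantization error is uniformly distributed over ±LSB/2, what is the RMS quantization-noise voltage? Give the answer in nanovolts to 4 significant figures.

Range = 1.14 − (-1.14) = 2.28 V.
One LSB is 2.28 V / 2097152 = 1.08719 µV.
For a uniform distribution on [−LSB/2, +LSB/2], V_rms = LSB/√12 = 1.08719 µV/3.4641 = 313.8 nV.

313.8 nV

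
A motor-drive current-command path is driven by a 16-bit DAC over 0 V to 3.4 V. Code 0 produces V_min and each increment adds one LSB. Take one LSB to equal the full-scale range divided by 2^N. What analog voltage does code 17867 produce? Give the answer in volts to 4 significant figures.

0.9269 V

V_FS = 3.4 V. LSB = 3.4 V / 2^16.
V_out = V_min + code × LSB = 0 V + 17867 × 3.4 V / 65536
      = 0 + 0.926938 = 0.926938 V.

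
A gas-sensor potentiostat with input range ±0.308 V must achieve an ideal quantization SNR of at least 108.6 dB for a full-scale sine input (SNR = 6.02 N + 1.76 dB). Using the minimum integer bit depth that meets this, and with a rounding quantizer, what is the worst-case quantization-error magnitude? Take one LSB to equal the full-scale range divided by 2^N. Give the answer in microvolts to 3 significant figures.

Full-scale range = 0.308 V − (-0.308 V) = 0.616 V.
N ≥ (108.6 − 1.76)/6.02 = 17.748 → N_min = 18.
LSB = 0.616 V ÷ 2^18 = 0.616/262144 V = 2.3499 µV.
Half an LSB is 1.17 µV.

1.17 µV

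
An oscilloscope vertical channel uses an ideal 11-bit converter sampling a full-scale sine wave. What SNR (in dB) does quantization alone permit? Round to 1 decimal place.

6.02(11) + 1.76 = 66.22 + 1.76 = 67.98 dB.

68.0 dB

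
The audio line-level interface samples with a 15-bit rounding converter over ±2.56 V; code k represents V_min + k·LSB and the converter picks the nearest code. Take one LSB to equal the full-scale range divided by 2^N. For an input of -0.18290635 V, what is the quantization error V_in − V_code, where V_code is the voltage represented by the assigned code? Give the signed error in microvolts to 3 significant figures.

+62.4 µV

Span: 2.56 V − (-2.56 V) = 5.12 V. LSB = 5.12 V / 2^15 ≈ 156.3 µV.
(-0.18290635 − (-2.56)) / LSB = 2.37709365 × 32768/5.12 = 15213.3994. Nearest integer: k = 15213.
V_code = V_min + k × range/2^15 = -2.56 + 15213 × 5.12/32768 = -0.18296875000 V.
V_in − V_code = -0.18290635 − (-0.18296875000) = +62.4 µV.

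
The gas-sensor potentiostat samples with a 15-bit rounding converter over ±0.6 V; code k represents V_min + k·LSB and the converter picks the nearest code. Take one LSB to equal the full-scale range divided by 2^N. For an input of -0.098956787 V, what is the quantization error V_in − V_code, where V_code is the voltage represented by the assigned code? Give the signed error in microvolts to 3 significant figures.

−6.59 µV

Span: 0.6 V − (-0.6 V) = 1.2 V. LSB = 1.2 V / 2^15 ≈ 36.62 µV.
(-0.098956787 − (-0.6)) / LSB = 0.501043213 × 32768/1.2 = 13681.8200. Nearest integer: k = 13682.
V_code = -0.6 + (13682/32768) × 1.2 = -0.098950195313 V.
Error = V_in − V_code = -0.098956787 − (-0.098950195313) = −6.59 µV.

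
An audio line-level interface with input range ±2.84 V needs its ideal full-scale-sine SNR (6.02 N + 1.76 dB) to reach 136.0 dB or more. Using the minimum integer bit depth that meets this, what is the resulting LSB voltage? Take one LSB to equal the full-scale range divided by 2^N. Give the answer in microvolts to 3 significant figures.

0.677 µV

Range = 2.84 − (-2.84) = 5.68 V.
N ≥ (136.0 − 1.76)/6.02 = 22.299 → N_min = 23.
LSB = 5.68 V / 2^23 = 0.677 µV.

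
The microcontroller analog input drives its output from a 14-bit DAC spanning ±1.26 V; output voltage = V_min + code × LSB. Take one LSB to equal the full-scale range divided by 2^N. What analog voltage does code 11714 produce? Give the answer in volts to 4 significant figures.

The full-scale span is 1.26 − (-1.26) = 2.52 V. LSB = 2.52 V / 2^14.
Output = V_min + (11714/16384) × range = -1.26 + 0.714966 × 2.52 V
      = -1.26 + 1.80171 = 0.541714 V.

0.5417 V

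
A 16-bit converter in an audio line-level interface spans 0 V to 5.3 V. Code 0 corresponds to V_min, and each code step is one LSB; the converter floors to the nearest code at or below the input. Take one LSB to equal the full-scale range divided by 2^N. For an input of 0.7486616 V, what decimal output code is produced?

9257

Range is 5.3 V. LSB = 5.3 V / 2^16 ≈ 80.87 µV.
(V_in − V_min) × 2^16/range = (0.7486616 − (0)) × 65536/5.3 = 9257.413.
Floor → code = 9257.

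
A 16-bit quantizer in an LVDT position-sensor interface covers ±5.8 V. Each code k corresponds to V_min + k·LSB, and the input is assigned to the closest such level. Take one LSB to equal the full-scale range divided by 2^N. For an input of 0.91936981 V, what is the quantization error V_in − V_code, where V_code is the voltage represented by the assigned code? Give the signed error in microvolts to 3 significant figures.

Full-scale range = 5.8 V − (-5.8 V) = 11.6 V. LSB = 11.6 V / 2^16 ≈ 177.0 µV.
(V_in − V_min)/LSB = (0.91936981 − (-5.8)) × 65536/11.6 = 37962.1224 → nearest code k = 37962.
Reconstructed level: -5.8 + 37962 × 11.6/65536 V = 0.91934814453 V.
e = 0.91936981 − (0.91934814453) = +21.7 µV.

+21.7 µV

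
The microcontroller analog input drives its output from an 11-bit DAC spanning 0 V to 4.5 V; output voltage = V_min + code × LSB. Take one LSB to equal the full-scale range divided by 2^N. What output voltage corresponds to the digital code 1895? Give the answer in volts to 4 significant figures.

Full-scale range = 4.5 V. LSB = 4.5 V / 2^11.
Output = V_min + (1895/2048) × range = 0 + 0.925293 × 4.5 V
      = 0 + 4.16382 = 4.16382 V.

4.164 V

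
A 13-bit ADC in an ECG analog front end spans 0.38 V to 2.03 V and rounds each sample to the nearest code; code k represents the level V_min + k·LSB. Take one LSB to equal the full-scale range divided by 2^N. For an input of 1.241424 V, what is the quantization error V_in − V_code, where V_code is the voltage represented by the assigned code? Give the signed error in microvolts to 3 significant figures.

−32.3 µV

The full-scale span is 2.03 − (0.38) = 1.65 V. LSB = 1.65 V / 2^13 ≈ 201.4 µV.
(V_in − V_min)/LSB = (1.241424 − (0.38)) × 8192/1.65 = 4276.8396 → nearest code k = 4277.
V_code = 0.38 + (4277/8192) × 1.65 = 1.241456299 V.
V_in − V_code = 1.241424 − (1.241456299) = −32.3 µV.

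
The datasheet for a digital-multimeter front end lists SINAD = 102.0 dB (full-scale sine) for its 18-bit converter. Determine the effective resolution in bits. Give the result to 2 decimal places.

16.65 bits

ENOB = (SINAD − 1.76) / 6.02 = (102.0 − 1.76) / 6.02 = 100.24 / 6.02 = 16.6512.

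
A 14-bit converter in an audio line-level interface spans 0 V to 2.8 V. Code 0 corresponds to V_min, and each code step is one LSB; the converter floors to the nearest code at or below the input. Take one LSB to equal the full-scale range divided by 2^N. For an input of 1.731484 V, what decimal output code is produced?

10131

V_FS = 2.8 V. LSB = 2.8 V / 2^14 ≈ 170.9 µV.
V_in − V_min = 1.731484 − (0) = 1.731484 V.
Divide by LSB: 1.731484 × 16384/2.8 = 10131.6549.
Truncating gives code 10131.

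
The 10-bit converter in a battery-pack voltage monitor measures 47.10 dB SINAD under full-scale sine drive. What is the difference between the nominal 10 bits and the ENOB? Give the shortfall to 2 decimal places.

2.47 bits

Effective bits = (47.10 − 1.76)/6.02 = 7.5316.
10 − 7.5316 = 2.47 bits below nominal.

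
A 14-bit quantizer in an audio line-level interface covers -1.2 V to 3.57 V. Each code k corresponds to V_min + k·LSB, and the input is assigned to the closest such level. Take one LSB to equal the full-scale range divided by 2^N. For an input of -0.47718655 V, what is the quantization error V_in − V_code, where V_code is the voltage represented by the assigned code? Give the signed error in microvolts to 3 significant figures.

−81.4 µV

The full-scale span is 3.57 − (-1.2) = 4.77 V. LSB = 4.77 V / 2^14 ≈ 291.1 µV.
(V_in − V_min)/LSB = (-0.47718655 − (-1.2)) × 16384/4.77 = 2482.7202 → nearest code k = 2483.
V_code = V_min + k × range/2^14 = -1.2 + 2483 × 4.77/16384 = -0.47710510254 V.
Error = V_in − V_code = -0.47718655 − (-0.47710510254) = −81.4 µV.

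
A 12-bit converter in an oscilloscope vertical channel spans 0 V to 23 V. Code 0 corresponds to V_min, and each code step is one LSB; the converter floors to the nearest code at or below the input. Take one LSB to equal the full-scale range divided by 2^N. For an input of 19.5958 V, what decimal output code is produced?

3489

Span = 23 V. LSB = 23 V / 2^12 ≈ 5.615 mV.
code = ⌊(V_in − V_min)/LSB⌋ = ⌊(V_in − V_min) × 2^12 / range⌋
     = ⌊(19.5958 − (0)) × 4096 / 23⌋ = ⌊19.5958 × 4096/23⌋
     = ⌊3489.756⌋ = 3489.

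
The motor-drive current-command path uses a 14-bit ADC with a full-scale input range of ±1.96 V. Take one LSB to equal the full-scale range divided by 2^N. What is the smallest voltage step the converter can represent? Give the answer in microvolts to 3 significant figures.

Full-scale range = 1.96 V − (-1.96 V) = 3.92 V.
Number of codes = 2^14 = 16384.
LSB = 3.92 V / 2^14 = 239 µV.

239 µV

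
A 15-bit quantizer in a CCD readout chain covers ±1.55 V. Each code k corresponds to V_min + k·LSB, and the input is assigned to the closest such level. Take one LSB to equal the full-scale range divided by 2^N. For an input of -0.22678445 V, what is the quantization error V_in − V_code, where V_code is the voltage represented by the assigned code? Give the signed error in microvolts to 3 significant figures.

−17.5 µV

Span: 1.55 V − (-1.55 V) = 3.1 V. LSB = 3.1 V / 2^15 ≈ 94.60 µV.
Position in LSBs: (-0.22678445 − (-1.55)) × 32768/3.1 = 13986.8152; rounding gives k = 13987.
Reconstructed level: -1.55 + 13987 × 3.1/32768 V = -0.22676696777 V.
V_in − V_code = -0.22678445 − (-0.22676696777) = −17.5 µV.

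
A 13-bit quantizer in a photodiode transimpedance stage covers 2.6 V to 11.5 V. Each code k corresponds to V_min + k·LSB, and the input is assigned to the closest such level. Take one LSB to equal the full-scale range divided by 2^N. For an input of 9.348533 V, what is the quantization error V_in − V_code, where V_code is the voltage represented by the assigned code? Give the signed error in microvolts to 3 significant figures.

Range = 11.5 − (2.6) = 8.9 V. LSB = 8.9 V / 2^13 ≈ 1.086 mV.
(V_in − V_min)/LSB = (9.348533 − (2.6)) × 8192/8.9 = 6211.6834 → nearest code k = 6212.
V_code = V_min + k × range/2^13 = 2.6 + 6212 × 8.9/8192 = 9.348876953 V.
e = 9.348533 − (9.348876953) = −344 µV.

−344 µV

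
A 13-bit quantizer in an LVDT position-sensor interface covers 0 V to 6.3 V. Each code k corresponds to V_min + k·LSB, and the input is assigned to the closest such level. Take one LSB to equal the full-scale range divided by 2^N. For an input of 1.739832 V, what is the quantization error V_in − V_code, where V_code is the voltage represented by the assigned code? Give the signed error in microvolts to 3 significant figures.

+257 µV

Range is 6.3 V. LSB = 6.3 V / 2^13 ≈ 0.7690 mV.
(V_in − V_min)/LSB = (1.739832 − (0)) × 8192/6.3 = 2262.3339 → nearest code k = 2262.
Reconstructed level: 0 + 2262 × 6.3/8192 V = 1.739575195 V.
V_in − V_code = 1.739832 − (1.739575195) = +257 µV.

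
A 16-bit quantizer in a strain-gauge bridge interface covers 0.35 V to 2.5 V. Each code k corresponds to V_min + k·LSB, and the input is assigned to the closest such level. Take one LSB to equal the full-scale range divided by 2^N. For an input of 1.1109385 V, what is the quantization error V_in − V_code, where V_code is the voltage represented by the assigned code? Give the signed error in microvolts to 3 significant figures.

−5.87 µV

Span: 2.5 V − (0.35 V) = 2.15 V. LSB = 2.15 V / 2^16 ≈ 32.81 µV.
Position in LSBs: (1.1109385 − (0.35)) × 65536/2.15 = 23194.8212; rounding gives k = 23195.
V_code = V_min + k × range/2^16 = 0.35 + 23195 × 2.15/65536 = 1.1109443665 V.
e = 1.1109385 − (1.1109443665) = −5.87 µV.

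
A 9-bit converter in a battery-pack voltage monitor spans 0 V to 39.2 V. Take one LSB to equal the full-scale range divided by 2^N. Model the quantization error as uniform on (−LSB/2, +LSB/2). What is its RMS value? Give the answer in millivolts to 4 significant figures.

22.10 mV

Span = 39.2 V.
LSB = 39.2 V / 2^9 = 76.5625 mV.
RMS of a uniform error over width LSB is LSB/√12 = 22.10 mV.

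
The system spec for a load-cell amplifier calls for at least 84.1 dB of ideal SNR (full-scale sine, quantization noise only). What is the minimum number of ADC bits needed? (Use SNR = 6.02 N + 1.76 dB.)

14 bits

Required N = ⌈(84.1 − 1.76)/6.02⌉ = ⌈13.678⌉ = 14.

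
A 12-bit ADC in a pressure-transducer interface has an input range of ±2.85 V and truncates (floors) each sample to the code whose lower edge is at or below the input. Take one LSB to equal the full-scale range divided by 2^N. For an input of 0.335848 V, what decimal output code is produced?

Range = 2.85 − (-2.85) = 5.7 V. LSB = 5.7 V / 2^12 ≈ 1.392 mV.
(V_in − V_min) × 2^12/range = (0.335848 − (-2.85)) × 4096/5.7 = 2289.339.
Floor → code = 2289.

2289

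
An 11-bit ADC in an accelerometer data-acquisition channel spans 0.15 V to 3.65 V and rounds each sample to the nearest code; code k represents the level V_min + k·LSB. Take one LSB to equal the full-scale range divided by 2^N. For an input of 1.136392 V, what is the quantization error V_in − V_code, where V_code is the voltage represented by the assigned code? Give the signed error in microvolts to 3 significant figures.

+308 µV

Range = 3.65 − (0.15) = 3.5 V. LSB = 3.5 V / 2^11 ≈ 1.709 mV.
(1.136392 − (0.15)) / LSB = 0.986392 × 2048/3.5 = 577.1802. Nearest integer: k = 577.
V_code = 0.15 + (577/2048) × 3.5 = 1.136083984 V.
V_in − V_code = 1.136392 − (1.136083984) = +308 µV.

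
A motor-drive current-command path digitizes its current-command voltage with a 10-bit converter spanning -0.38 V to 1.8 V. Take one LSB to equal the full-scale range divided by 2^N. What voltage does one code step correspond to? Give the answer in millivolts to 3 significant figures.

2.13 mV

The full-scale span is 1.8 − (-0.38) = 2.18 V.
Number of codes = 2^10 = 1024.
One LSB is 2.18 V / 1024 = 2.13 mV.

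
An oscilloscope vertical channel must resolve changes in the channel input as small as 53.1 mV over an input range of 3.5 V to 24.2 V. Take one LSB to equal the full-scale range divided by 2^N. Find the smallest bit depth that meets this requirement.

9 bits

The full-scale span is 24.2 − (3.5) = 20.7 V.
Need 2^N ≥ 20.7 V / 53.1 mV = 389.8 → N_min = 9.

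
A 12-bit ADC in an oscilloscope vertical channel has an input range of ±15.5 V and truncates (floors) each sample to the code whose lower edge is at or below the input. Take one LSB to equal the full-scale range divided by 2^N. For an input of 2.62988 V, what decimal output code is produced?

2395

Span: 15.5 V − (-15.5 V) = 31 V. LSB = 31 V / 2^12 ≈ 7.568 mV.
code = ⌊(V_in − V_min)/LSB⌋ = ⌊(V_in − V_min) × 2^12 / range⌋
     = ⌊(2.62988 − (-15.5)) × 4096 / 31⌋ = ⌊18.12988 × 4096/31⌋
     = ⌊2395.483⌋ = 2395.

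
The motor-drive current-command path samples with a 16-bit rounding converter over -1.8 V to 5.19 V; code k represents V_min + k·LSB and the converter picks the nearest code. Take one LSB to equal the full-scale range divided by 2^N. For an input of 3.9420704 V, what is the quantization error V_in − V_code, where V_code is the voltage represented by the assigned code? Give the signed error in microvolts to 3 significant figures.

−20.1 µV

The full-scale span is 5.19 − (-1.8) = 6.99 V. LSB = 6.99 V / 2^16 ≈ 106.7 µV.
(V_in − V_min)/LSB = (3.9420704 − (-1.8)) × 65536/6.99 = 53835.8120 → nearest code k = 53836.
Reconstructed level: -1.8 + 53836 × 6.99/65536 V = 3.9420904541 V.
V_in − V_code = 3.9420704 − (3.9420904541) = −20.1 µV.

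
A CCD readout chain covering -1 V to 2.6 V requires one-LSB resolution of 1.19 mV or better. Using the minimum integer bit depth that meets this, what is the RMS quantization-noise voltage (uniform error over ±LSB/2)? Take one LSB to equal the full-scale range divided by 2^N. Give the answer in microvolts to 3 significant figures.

Span: 2.6 V − (-1 V) = 3.6 V.
3.6 V / 1.19 mV = 3025. Since 2^11 = 2048 and 2^12 = 4096, N = 12.
Step size = 3.6/4096 V = 0.87891 mV.
V_rms = LSB/√12 = 254 µV.

254 µV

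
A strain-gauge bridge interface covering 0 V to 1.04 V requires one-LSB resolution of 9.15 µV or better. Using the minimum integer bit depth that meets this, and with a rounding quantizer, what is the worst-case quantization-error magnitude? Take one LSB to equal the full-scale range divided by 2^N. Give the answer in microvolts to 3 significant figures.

3.97 µV

Full-scale range = 1.04 V.
Need 2^N ≥ 1.04 V / 9.15 µV = 113700 → N_min = 17.
Step size = 1.04/131072 V = 7.9346 µV.
Half an LSB is 3.97 µV.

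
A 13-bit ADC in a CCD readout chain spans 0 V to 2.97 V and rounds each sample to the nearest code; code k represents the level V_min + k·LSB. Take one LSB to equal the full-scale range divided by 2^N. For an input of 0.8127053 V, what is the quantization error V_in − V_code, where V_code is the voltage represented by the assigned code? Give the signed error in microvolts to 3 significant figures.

−129 µV

V_FS = 2.97 V. LSB = 2.97 V / 2^13 ≈ 362.5 µV.
(0.8127053 − (0)) / LSB = 0.8127053 × 8192/2.97 = 2241.6437. Nearest integer: k = 2242.
V_code = V_min + k × range/2^13 = 0 + 2242 × 2.97/8192 = 0.8128344727 V.
e = 0.8127053 − (0.8128344727) = −129 µV.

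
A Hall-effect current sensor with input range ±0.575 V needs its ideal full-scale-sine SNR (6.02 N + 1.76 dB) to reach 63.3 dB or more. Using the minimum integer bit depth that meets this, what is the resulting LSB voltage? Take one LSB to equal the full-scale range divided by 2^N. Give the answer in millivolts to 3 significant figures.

The full-scale span is 0.575 − (-0.575) = 1.15 V.
6.02 N + 1.76 ≥ 63.3 gives N ≥ 10.223, so the minimum integer is 11.
LSB = 1.15 V / 2^11 = 0.562 mV.

0.562 mV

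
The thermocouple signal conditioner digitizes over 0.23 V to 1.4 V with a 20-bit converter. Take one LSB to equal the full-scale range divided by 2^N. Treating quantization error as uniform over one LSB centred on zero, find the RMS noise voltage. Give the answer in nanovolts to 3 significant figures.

322 nV

The full-scale span is 1.4 − (0.23) = 1.17 V.
One LSB is 1.17 V / 1048576 = 1.1158 µV.
V_rms = LSB/√12 = 1.1158 µV / √12 = 322 nV.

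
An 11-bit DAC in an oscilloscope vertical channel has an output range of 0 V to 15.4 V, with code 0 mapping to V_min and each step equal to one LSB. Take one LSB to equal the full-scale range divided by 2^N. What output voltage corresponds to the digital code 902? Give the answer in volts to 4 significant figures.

6.783 V

Range is 15.4 V. LSB = 15.4 V / 2^11.
V_out = 0 + 902 × (15.4/2048) V
      = 0 + 6.78262 = 6.78262 V.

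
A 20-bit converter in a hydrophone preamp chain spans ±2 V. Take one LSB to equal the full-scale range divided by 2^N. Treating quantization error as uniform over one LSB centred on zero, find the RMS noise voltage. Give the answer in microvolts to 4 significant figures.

Range = 2 − (-2) = 4 V.
LSB = 4 V / 2^20 = 3.81470 µV.
V_rms = LSB/√12 = 3.81470 µV / √12 = 1.101 µV.

1.101 µV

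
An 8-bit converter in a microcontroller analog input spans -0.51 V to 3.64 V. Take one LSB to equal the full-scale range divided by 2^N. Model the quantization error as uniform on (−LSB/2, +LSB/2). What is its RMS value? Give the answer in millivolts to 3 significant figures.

Range = 3.64 − (-0.51) = 4.15 V.
LSB = 4.15 V / 2^8 = 16.211 mV.
σ_q = LSB/√12 = 16.211 mV/3.4641 = 4.68 mV.

4.68 mV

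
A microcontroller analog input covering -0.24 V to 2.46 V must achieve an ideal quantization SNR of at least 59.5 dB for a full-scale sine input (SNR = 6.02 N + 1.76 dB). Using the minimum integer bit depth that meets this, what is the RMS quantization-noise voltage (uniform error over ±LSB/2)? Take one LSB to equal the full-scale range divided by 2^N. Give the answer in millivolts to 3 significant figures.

0.761 mV

Span: 2.46 V − (-0.24 V) = 2.7 V.
Solving 6.02 N ≥ 59.5 − 1.76: N ≥ 9.591. Round up → N = 10.
LSB = 2.7 V / 2^10 = 2.6367 mV.
RMS noise = LSB/√12 = 0.761 mV.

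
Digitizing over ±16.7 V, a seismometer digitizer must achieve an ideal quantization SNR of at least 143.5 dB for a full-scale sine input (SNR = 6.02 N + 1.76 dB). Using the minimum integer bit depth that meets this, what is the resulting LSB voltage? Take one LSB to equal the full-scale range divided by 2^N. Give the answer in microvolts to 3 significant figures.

1.99 µV

Full-scale range = 16.7 V − (-16.7 V) = 33.4 V.
Solving 6.02 N ≥ 143.5 − 1.76: N ≥ 23.545. Round up → N = 24.
LSB = 33.4 V / 2^24 = 1.99 µV.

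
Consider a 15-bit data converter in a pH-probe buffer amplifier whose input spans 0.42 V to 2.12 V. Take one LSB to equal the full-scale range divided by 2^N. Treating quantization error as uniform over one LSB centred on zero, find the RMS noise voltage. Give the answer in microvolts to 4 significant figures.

14.98 µV

Full-scale range = 2.12 V − (0.42 V) = 1.7 V.
LSB = 1.7 V / 2^15 = 51.8799 µV.
RMS of a uniform error over width LSB is LSB/√12 = 14.98 µV.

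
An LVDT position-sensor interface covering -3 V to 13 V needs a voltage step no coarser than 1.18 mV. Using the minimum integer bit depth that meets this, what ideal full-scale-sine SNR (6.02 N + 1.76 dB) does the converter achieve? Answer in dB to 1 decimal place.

86.0 dB

The full-scale span is 13 − (-3) = 16 V.
Required number of levels: 16/1.18 mV = 13559; smallest N with 2^N ≥ that is 14.
Ideal SNR at N = 14: 6.02·14 + 1.76 = 86.0 dB.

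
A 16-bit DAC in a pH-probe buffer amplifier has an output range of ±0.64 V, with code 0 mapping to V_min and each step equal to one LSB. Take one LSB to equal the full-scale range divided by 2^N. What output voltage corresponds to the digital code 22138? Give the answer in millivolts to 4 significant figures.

The full-scale span is 0.64 − (-0.64) = 1.28 V. LSB = 1.28 V / 2^16.
Output = V_min + (22138/65536) × range = -0.64 + 0.337799 × 1.28 V
      = -0.64 + 0.432383 = -0.207617 V.

-207.6 mV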